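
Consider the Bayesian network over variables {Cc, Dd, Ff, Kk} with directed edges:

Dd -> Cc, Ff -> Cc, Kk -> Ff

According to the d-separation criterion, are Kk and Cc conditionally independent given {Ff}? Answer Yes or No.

Yes — Kk and Cc are d-separated given {Ff}.

Only one path connects Kk and Cc:
  1. Kk → Ff → Cc — Ff:chain[blocks] ⇒ blocked
Since every path is blocked, d-separation holds.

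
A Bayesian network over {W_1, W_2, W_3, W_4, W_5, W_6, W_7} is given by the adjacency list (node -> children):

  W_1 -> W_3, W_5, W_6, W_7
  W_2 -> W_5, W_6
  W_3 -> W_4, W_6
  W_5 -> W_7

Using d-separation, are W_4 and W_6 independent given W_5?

No

Enumerating the 4 paths from W_4 to W_6 and testing each for blocking by {W_5}:
Path 1: W_4 ← W_3 ← W_1 → W_5 ← W_2 → W_6
  W_3 is a chain and W_3 is not conditioned on; W_1 is a fork and W_1 is not conditioned on; W_5 is a collider and W_5 is conditioned on, which opens it; W_2 is a fork and W_2 is not conditioned on — no node blocks this path, so it is active.
Path 2: W_4 ← W_3 ← W_1 → W_7 ← W_5 ← W_2 → W_6
  W_7 is a collider here and neither W_7 nor any of its descendants is conditioned on, so the collider stays closed — the path is blocked at W_7.
Path 3: W_4 ← W_3 ← W_1 → W_6
  W_3 is a chain and W_3 is not conditioned on; W_1 is a fork and W_1 is not conditioned on — no node blocks this path, so it is active.
Path 4: W_4 ← W_3 → W_6
  W_3 is a fork and W_3 is not conditioned on — no node blocks this path, so it is active.
Since the path W_4 ← W_3 ← W_1 → W_5 ← W_2 → W_6 is active, W_4 and W_6 are not d-separated given {W_5}.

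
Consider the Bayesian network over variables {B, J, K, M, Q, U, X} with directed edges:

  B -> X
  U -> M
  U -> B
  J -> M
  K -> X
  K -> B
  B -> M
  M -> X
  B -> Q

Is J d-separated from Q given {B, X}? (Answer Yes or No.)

We examine all 4 paths between J and Q:
Path 1: J → M ← U → B → Q
  B is a chain here and B is conditioned on, so the path is blocked at B.
Path 2: J → M ← B → Q
  B is a fork here and B is conditioned on, so the path is blocked at B.
Path 3: J → M → X ← K → B → Q
  B is a chain here and B is conditioned on, so the path is blocked at B.
Path 4: J → M → X ← B → Q
  B is a fork here and B is conditioned on, so the path is blocked at B.
Every path is blocked, so J and Q are d-separated given {B, X}.

Yes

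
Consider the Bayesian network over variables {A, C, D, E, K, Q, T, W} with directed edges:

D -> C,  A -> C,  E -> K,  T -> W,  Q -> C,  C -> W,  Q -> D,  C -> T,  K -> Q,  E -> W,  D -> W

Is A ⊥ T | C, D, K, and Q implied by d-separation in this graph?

Yes

6 paths connect A and T; each must be blocked for d-separation to hold:
  1. A → C ← D ← Q ← K ← E → W ← T — C:collider[open]; D:chain[blocks]; Q:chain[blocks]; K:chain[blocks]; E:fork[open]; W:collider[blocks] ⇒ blocked
  2. A → C ← D → W ← T — C:collider[open]; D:fork[blocks]; W:collider[blocks] ⇒ blocked
  3. A → C → T — C:chain[blocks] ⇒ blocked
  4. A → C ← Q → D → W ← T — C:collider[open]; Q:fork[blocks]; D:chain[blocks]; W:collider[blocks] ⇒ blocked
  5. A → C ← Q ← K ← E → W ← T — C:collider[open]; Q:chain[blocks]; K:chain[blocks]; E:fork[open]; W:collider[blocks] ⇒ blocked
  6. A → C → W ← T — C:chain[blocks]; W:collider[blocks] ⇒ blocked
Since every path is blocked, d-separation holds.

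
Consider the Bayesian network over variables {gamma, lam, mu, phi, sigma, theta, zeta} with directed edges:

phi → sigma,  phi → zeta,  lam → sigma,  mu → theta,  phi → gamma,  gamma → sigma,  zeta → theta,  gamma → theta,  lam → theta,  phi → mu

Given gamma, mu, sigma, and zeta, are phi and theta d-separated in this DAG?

There are 6 undirected paths between phi and theta; checking each against the conditioning set {gamma, mu, sigma, zeta}:
Path 1: phi → gamma → theta
  gamma is a chain here and gamma is conditioned on, so the path is blocked at gamma.
Path 2: phi → gamma → sigma ← lam → theta
  gamma is a chain here and gamma is conditioned on, so the path is blocked at gamma.
Path 3: phi → mu → theta
  mu is a chain here and mu is conditioned on, so the path is blocked at mu.
Path 4: phi → zeta → theta
  zeta is a chain here and zeta is conditioned on, so the path is blocked at zeta.
Path 5: phi → sigma ← gamma → theta
  gamma is a fork here and gamma is conditioned on, so the path is blocked at gamma.
Path 6: phi → sigma ← lam → theta
  sigma is a collider and sigma is conditioned on, which opens it; lam is a fork and lam is not conditioned on — no node blocks this path, so it is active.
Since the path phi → sigma ← lam → theta is active, phi and theta are not d-separated given {gamma, mu, sigma, zeta}.

No — phi and theta are not d-separated given {gamma, mu, sigma, zeta}.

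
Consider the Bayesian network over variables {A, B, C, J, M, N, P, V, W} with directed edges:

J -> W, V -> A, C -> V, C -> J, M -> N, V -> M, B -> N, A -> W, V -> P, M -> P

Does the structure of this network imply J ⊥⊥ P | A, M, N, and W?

4 paths connect J and P; each must be blocked for d-separation to hold:
Path 1: J → W ← A ← V → M → P
  A is a chain here and A is conditioned on, so the path is blocked at A.
Path 2: J → W ← A ← V → P
  A is a chain here and A is conditioned on, so the path is blocked at A.
Path 3: J ← C → V → M → P
  M is a chain here and M is conditioned on, so the path is blocked at M.
Path 4: J ← C → V → P
  C is a fork and C is not conditioned on; V is a chain and V is not conditioned on — no node blocks this path, so it is active.
Because an active path exists, J and P are not d-separated.

No — J and P are not d-separated given {A, M, N, W}.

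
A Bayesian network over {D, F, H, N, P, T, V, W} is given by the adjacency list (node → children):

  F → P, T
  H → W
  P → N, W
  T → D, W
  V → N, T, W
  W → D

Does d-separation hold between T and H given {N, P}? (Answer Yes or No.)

Enumerating the 6 paths from T to H and testing each for blocking by {N, P}:
Path 1: T ← V → N ← P → W ← H
  P is a fork here and P is conditioned on, so the path is blocked at P.
Path 2: T ← V → W ← H
  W is a collider here and neither W nor any of its descendants is conditioned on, so the collider stays closed — the path is blocked at W.
Path 3: T ← F → P → N ← V → W ← H
  P is a chain here and P is conditioned on, so the path is blocked at P.
Path 4: T ← F → P → W ← H
  P is a chain here and P is conditioned on, so the path is blocked at P.
Path 5: T → W ← H
  W is a collider here and neither W nor any of its descendants is conditioned on, so the collider stays closed — the path is blocked at W.
Path 6: T → D ← W ← H
  D is a collider here and neither D nor any of its descendants is conditioned on, so the collider stays closed — the path is blocked at D.
All paths are blocked; T ⊥ H | {N, P} holds.

Yes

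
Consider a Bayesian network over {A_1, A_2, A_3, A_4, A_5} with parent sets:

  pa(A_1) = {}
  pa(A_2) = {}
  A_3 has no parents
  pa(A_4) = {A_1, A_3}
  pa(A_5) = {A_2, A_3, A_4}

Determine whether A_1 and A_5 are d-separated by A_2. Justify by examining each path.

Enumerating the 2 paths from A_1 to A_5 and testing each for blocking by {A_2}:
Path 1: A_1 → A_4 → A_5
  A_4 is a chain and A_4 is not conditioned on — no node blocks this path, so it is active.
Path 2: A_1 → A_4 ← A_3 → A_5
  A_4 is a collider here and neither A_4 nor any of its descendants is conditioned on, so the collider stays closed — the path is blocked at A_4.
Because an active path exists, A_1 and A_5 are not d-separated.

No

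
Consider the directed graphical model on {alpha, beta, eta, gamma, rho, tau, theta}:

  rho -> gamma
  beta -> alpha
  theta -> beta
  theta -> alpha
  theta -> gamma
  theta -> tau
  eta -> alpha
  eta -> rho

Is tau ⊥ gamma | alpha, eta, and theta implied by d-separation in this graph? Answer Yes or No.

Yes

3 paths connect tau and gamma; each must be blocked for d-separation to hold:
  1. tau ← theta → gamma — theta:fork[blocks] ⇒ blocked
  2. tau ← theta → alpha ← eta → rho → gamma — theta:fork[blocks]; alpha:collider[open]; eta:fork[blocks]; rho:chain[open] ⇒ blocked
  3. tau ← theta → beta → alpha ← eta → rho → gamma — theta:fork[blocks]; beta:chain[open]; alpha:collider[open]; eta:fork[blocks]; rho:chain[open] ⇒ blocked
All paths are blocked; tau ⊥ gamma | {alpha, eta, theta} holds.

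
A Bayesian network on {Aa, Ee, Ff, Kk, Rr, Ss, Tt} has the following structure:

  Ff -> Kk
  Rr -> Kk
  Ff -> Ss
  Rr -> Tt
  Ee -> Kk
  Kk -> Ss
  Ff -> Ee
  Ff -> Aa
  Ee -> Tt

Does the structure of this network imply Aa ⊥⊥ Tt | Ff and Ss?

There are 6 undirected paths between Aa and Tt; checking each against the conditioning set {Ff, Ss}:
  1. Aa ← Ff → Ss ← Kk ← Rr → Tt — Ff:fork[blocks]; Ss:collider[open]; Kk:chain[open]; Rr:fork[open] ⇒ blocked
  2. Aa ← Ff → Ss ← Kk ← Ee → Tt — Ff:fork[blocks]; Ss:collider[open]; Kk:chain[open]; Ee:fork[open] ⇒ blocked
  3. Aa ← Ff → Kk ← Rr → Tt — Ff:fork[blocks]; Kk:collider[open]; Rr:fork[open] ⇒ blocked
  4. Aa ← Ff → Kk ← Ee → Tt — Ff:fork[blocks]; Kk:collider[open]; Ee:fork[open] ⇒ blocked
  5. Aa ← Ff → Ee → Kk ← Rr → Tt — Ff:fork[blocks]; Ee:chain[open]; Kk:collider[open]; Rr:fork[open] ⇒ blocked
  6. Aa ← Ff → Ee → Tt — Ff:fork[blocks]; Ee:chain[open] ⇒ blocked
Since every path is blocked, d-separation holds.

Yes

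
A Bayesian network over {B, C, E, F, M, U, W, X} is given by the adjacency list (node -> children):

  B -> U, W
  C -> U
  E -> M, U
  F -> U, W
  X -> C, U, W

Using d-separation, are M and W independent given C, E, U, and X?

Yes — M and W are d-separated given {C, E, U, X}.

We examine all 4 paths between M and W:
  1. M ← E → U ← F → W — E:fork[blocks]; U:collider[open]; F:fork[open] ⇒ blocked
  2. M ← E → U ← B → W — E:fork[blocks]; U:collider[open]; B:fork[open] ⇒ blocked
  3. M ← E → U ← C ← X → W — E:fork[blocks]; U:collider[open]; C:chain[blocks]; X:fork[blocks] ⇒ blocked
  4. M ← E → U ← X → W — E:fork[blocks]; U:collider[open]; X:fork[blocks] ⇒ blocked
Since every path is blocked, d-separation holds.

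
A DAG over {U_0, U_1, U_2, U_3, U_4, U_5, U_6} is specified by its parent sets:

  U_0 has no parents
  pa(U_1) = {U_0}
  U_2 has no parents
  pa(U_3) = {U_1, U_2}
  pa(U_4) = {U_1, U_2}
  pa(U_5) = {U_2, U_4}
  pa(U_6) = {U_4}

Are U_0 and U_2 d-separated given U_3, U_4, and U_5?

There are 3 undirected paths between U_0 and U_2; checking each against the conditioning set {U_3, U_4, U_5}:
Path 1: U_0 → U_1 → U_3 ← U_2
  U_1 is a chain and U_1 is not conditioned on; U_3 is a collider and U_3 is conditioned on, which opens it — no node blocks this path, so it is active.
Path 2: U_0 → U_1 → U_4 → U_5 ← U_2
  U_4 is a chain here and U_4 is conditioned on, so the path is blocked at U_4.
Path 3: U_0 → U_1 → U_4 ← U_2
  U_1 is a chain and U_1 is not conditioned on; U_4 is a collider and U_4 is conditioned on, which opens it — no node blocks this path, so it is active.
Because an active path exists, U_0 and U_2 are not d-separated.

No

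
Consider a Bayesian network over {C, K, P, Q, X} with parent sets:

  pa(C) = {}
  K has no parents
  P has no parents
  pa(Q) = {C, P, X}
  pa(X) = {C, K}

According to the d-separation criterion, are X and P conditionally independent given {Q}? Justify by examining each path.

No

2 paths connect X and P; each must be blocked for d-separation to hold:
Path 1: X → Q ← P
  Q is a collider and Q is conditioned on, which opens it — no node blocks this path, so it is active.
Path 2: X ← C → Q ← P
  C is a fork and C is not conditioned on; Q is a collider and Q is conditioned on, which opens it — no node blocks this path, so it is active.
At least one path is unblocked, so d-separation fails.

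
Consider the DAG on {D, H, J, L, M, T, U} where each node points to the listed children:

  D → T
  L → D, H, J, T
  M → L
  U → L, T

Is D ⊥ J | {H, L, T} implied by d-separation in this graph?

Yes — D and J are d-separated given {H, L, T}.

3 paths connect D and J; each must be blocked for d-separation to hold:
  1. D ← L → J — L:fork[blocks] ⇒ blocked
  2. D → T ← L → J — T:collider[open]; L:fork[blocks] ⇒ blocked
  3. D → T ← U → L → J — T:collider[open]; U:fork[open]; L:chain[blocks] ⇒ blocked
All paths are blocked; D ⊥ J | {H, L, T} holds.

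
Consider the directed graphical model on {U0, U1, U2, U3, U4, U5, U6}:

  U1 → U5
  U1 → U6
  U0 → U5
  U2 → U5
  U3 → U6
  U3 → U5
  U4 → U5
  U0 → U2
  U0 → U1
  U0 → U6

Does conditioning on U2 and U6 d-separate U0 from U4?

We examine all 6 paths between U0 and U4:
  1. U0 → U6 ← U3 → U5 ← U4 — U6:collider[open]; U3:fork[open]; U5:collider[blocks] ⇒ blocked
  2. U0 → U6 ← U1 → U5 ← U4 — U6:collider[open]; U1:fork[open]; U5:collider[blocks] ⇒ blocked
  3. U0 → U1 → U6 ← U3 → U5 ← U4 — U1:chain[open]; U6:collider[open]; U3:fork[open]; U5:collider[blocks] ⇒ blocked
  4. U0 → U1 → U5 ← U4 — U1:chain[open]; U5:collider[blocks] ⇒ blocked
  5. U0 → U5 ← U4 — U5:collider[blocks] ⇒ blocked
  6. U0 → U2 → U5 ← U4 — U2:chain[blocks]; U5:collider[blocks] ⇒ blocked
All paths are blocked; U0 ⊥ U4 | {U2, U6} holds.

Yes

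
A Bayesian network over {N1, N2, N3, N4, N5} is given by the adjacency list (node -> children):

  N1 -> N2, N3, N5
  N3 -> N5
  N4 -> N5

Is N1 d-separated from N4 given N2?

Enumerating the 2 paths from N1 to N4 and testing each for blocking by {N2}:
  1. N1 → N5 ← N4 — N5:collider[blocks] ⇒ blocked
  2. N1 → N3 → N5 ← N4 — N3:chain[open]; N5:collider[blocks] ⇒ blocked
Since every path is blocked, d-separation holds.

Yes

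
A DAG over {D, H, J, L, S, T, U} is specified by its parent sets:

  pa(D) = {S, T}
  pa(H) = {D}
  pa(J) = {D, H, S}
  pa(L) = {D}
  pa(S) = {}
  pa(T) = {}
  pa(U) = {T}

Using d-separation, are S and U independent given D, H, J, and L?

We examine all 3 paths between S and U:
Path 1: S → J ← H ← D ← T → U
  H is a chain here and H is conditioned on, so the path is blocked at H.
Path 2: S → J ← D ← T → U
  D is a chain here and D is conditioned on, so the path is blocked at D.
Path 3: S → D ← T → U
  D is a collider and D is conditioned on, which opens it; T is a fork and T is not conditioned on — no node blocks this path, so it is active.
At least one path is unblocked, so d-separation fails.

No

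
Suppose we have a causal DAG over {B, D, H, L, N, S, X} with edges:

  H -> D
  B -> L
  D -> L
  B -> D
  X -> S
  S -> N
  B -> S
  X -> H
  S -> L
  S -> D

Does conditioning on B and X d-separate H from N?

Yes

There are 6 undirected paths between H and N; checking each against the conditioning set {B, X}:
  1. H ← X → S → N — X:fork[blocks]; S:chain[open] ⇒ blocked
  2. H → D ← B → L ← S → N — D:collider[blocks]; B:fork[blocks]; L:collider[blocks]; S:fork[open] ⇒ blocked
  3. H → D ← B → S → N — D:collider[blocks]; B:fork[blocks]; S:chain[open] ⇒ blocked
  4. H → D → L ← B → S → N — D:chain[open]; L:collider[blocks]; B:fork[blocks]; S:chain[open] ⇒ blocked
  5. H → D → L ← S → N — D:chain[open]; L:collider[blocks]; S:fork[open] ⇒ blocked
  6. H → D ← S → N — D:collider[blocks]; S:fork[open] ⇒ blocked
Since every path is blocked, d-separation holds.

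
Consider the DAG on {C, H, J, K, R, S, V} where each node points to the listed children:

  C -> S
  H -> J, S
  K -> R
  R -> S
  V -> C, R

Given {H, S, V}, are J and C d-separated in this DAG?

There are 2 undirected paths between J and C; checking each against the conditioning set {H, S, V}:
Path 1: J ← H → S ← R ← V → C
  H is a fork here and H is conditioned on, so the path is blocked at H.
Path 2: J ← H → S ← C
  H is a fork here and H is conditioned on, so the path is blocked at H.
Every path is blocked, so J and C are d-separated given {H, S, V}.

Yes — J and C are d-separated given {H, S, V}.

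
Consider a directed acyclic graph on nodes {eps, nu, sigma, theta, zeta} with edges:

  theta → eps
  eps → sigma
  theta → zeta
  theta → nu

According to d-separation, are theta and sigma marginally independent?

Only one path connects theta and sigma:
  1. theta → eps → sigma — eps:chain[open] ⇒ active
Since the path theta → eps → sigma is active, theta and sigma are not d-separated given ∅.

No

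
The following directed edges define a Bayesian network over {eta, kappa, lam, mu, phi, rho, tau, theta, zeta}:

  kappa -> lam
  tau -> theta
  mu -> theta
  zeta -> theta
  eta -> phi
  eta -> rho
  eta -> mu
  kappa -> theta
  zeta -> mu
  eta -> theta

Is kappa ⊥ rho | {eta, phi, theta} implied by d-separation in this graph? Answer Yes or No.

We examine all 3 paths between kappa and rho:
Path 1: kappa → theta ← zeta → mu ← eta → rho
  eta is a fork here and eta is conditioned on, so the path is blocked at eta.
Path 2: kappa → theta ← mu ← eta → rho
  eta is a fork here and eta is conditioned on, so the path is blocked at eta.
Path 3: kappa → theta ← eta → rho
  eta is a fork here and eta is conditioned on, so the path is blocked at eta.
Every path is blocked, so kappa and rho are d-separated given {eta, phi, theta}.

Yes — kappa and rho are d-separated given {eta, phi, theta}.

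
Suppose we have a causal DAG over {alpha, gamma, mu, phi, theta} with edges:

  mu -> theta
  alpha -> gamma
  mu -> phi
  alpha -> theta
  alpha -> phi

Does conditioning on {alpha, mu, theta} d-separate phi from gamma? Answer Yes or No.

Yes

There are 2 undirected paths between phi and gamma; checking each against the conditioning set {alpha, mu, theta}:
  1. phi ← alpha → gamma — alpha:fork[blocks] ⇒ blocked
  2. phi ← mu → theta ← alpha → gamma — mu:fork[blocks]; theta:collider[open]; alpha:fork[blocks] ⇒ blocked
All paths are blocked; phi ⊥ gamma | {alpha, mu, theta} holds.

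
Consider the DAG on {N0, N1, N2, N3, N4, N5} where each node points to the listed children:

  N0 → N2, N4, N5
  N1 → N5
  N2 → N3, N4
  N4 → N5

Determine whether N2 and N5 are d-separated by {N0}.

There are 4 undirected paths between N2 and N5; checking each against the conditioning set {N0}:
Path 1: N2 ← N0 → N4 → N5
  N0 is a fork here and N0 is conditioned on, so the path is blocked at N0.
Path 2: N2 ← N0 → N5
  N0 is a fork here and N0 is conditioned on, so the path is blocked at N0.
Path 3: N2 → N4 ← N0 → N5
  N4 is a collider here and neither N4 nor any of its descendants is conditioned on, so the collider stays closed — the path is blocked at N4.
Path 4: N2 → N4 → N5
  N4 is a chain and N4 is not conditioned on — no node blocks this path, so it is active.
Because an active path exists, N2 and N5 are not d-separated.

No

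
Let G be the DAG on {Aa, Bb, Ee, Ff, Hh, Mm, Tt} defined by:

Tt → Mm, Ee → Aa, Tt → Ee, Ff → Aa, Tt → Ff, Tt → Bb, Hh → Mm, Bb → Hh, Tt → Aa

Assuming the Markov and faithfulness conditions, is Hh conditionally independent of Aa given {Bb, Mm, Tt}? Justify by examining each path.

Yes — Hh and Aa are d-separated given {Bb, Mm, Tt}.

There are 6 undirected paths between Hh and Aa; checking each against the conditioning set {Bb, Mm, Tt}:
  1. Hh → Mm ← Tt → Ff → Aa — Mm:collider[open]; Tt:fork[blocks]; Ff:chain[open] ⇒ blocked
  2. Hh → Mm ← Tt → Ee → Aa — Mm:collider[open]; Tt:fork[blocks]; Ee:chain[open] ⇒ blocked
  3. Hh → Mm ← Tt → Aa — Mm:collider[open]; Tt:fork[blocks] ⇒ blocked
  4. Hh ← Bb ← Tt → Ff → Aa — Bb:chain[blocks]; Tt:fork[blocks]; Ff:chain[open] ⇒ blocked
  5. Hh ← Bb ← Tt → Ee → Aa — Bb:chain[blocks]; Tt:fork[blocks]; Ee:chain[open] ⇒ blocked
  6. Hh ← Bb ← Tt → Aa — Bb:chain[blocks]; Tt:fork[blocks] ⇒ blocked
All paths are blocked; Hh ⊥ Aa | {Bb, Mm, Tt} holds.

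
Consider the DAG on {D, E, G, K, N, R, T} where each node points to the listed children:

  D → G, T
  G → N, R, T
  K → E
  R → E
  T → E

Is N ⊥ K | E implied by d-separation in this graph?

We examine all 3 paths between N and K:
Path 1: N ← G ← D → T → E ← K
  G is a chain and G is not conditioned on; D is a fork and D is not conditioned on; T is a chain and T is not conditioned on; E is a collider and E is conditioned on, which opens it — no node blocks this path, so it is active.
Path 2: N ← G → R → E ← K
  G is a fork and G is not conditioned on; R is a chain and R is not conditioned on; E is a collider and E is conditioned on, which opens it — no node blocks this path, so it is active.
Path 3: N ← G → T → E ← K
  G is a fork and G is not conditioned on; T is a chain and T is not conditioned on; E is a collider and E is conditioned on, which opens it — no node blocks this path, so it is active.
At least one path is unblocked, so d-separation fails.

No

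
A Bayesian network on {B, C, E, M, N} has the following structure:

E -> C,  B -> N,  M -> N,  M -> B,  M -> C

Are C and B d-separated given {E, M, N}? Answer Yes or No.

Yes

2 paths connect C and B; each must be blocked for d-separation to hold:
Path 1: C ← M → B
  M is a fork here and M is conditioned on, so the path is blocked at M.
Path 2: C ← M → N ← B
  M is a fork here and M is conditioned on, so the path is blocked at M.
Every path is blocked, so C and B are d-separated given {E, M, N}.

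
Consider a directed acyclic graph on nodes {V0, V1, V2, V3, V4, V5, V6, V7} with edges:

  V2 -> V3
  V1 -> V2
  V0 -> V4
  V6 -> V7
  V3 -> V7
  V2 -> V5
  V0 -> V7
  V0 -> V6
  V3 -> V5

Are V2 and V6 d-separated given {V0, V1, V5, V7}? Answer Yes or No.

No — V2 and V6 are not d-separated given {V0, V1, V5, V7}.

There are 4 undirected paths between V2 and V6; checking each against the conditioning set {V0, V1, V5, V7}:
Path 1: V2 → V3 → V7 ← V0 → V6
  V0 is a fork here and V0 is conditioned on, so the path is blocked at V0.
Path 2: V2 → V3 → V7 ← V6
  V3 is a chain and V3 is not conditioned on; V7 is a collider and V7 is conditioned on, which opens it — no node blocks this path, so it is active.
Path 3: V2 → V5 ← V3 → V7 ← V0 → V6
  V0 is a fork here and V0 is conditioned on, so the path is blocked at V0.
Path 4: V2 → V5 ← V3 → V7 ← V6
  V5 is a collider and V5 is conditioned on, which opens it; V3 is a fork and V3 is not conditioned on; V7 is a collider and V7 is conditioned on, which opens it — no node blocks this path, so it is active.
At least one path is unblocked, so d-separation fails.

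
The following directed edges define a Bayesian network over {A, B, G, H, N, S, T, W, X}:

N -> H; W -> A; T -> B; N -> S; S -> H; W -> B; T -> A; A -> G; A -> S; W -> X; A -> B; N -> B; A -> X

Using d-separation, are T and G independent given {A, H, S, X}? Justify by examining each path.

Yes

6 paths connect T and G; each must be blocked for d-separation to hold:
Path 1: T → A → G
  A is a chain here and A is conditioned on, so the path is blocked at A.
Path 2: T → B ← N → S ← A → G
  B is a collider here and neither B nor any of its descendants is conditioned on, so the collider stays closed — the path is blocked at B.
Path 3: T → B ← N → H ← S ← A → G
  B is a collider here and neither B nor any of its descendants is conditioned on, so the collider stays closed — the path is blocked at B.
Path 4: T → B ← W → X ← A → G
  B is a collider here and neither B nor any of its descendants is conditioned on, so the collider stays closed — the path is blocked at B.
Path 5: T → B ← W → A → G
  B is a collider here and neither B nor any of its descendants is conditioned on, so the collider stays closed — the path is blocked at B.
Path 6: T → B ← A → G
  B is a collider here and neither B nor any of its descendants is conditioned on, so the collider stays closed — the path is blocked at B.
Since every path is blocked, d-separation holds.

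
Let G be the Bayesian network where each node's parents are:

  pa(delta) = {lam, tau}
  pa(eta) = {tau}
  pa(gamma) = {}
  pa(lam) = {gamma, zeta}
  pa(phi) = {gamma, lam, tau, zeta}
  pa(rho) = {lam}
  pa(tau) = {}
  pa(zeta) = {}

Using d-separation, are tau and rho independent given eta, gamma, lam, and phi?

There are 4 undirected paths between tau and rho; checking each against the conditioning set {eta, gamma, lam, phi}:
  1. tau → phi ← lam → rho — phi:collider[open]; lam:fork[blocks] ⇒ blocked
  2. tau → phi ← zeta → lam → rho — phi:collider[open]; zeta:fork[open]; lam:chain[blocks] ⇒ blocked
  3. tau → phi ← gamma → lam → rho — phi:collider[open]; gamma:fork[blocks]; lam:chain[blocks] ⇒ blocked
  4. tau → delta ← lam → rho — delta:collider[blocks]; lam:fork[blocks] ⇒ blocked
Every path is blocked, so tau and rho are d-separated given {eta, gamma, lam, phi}.

Yes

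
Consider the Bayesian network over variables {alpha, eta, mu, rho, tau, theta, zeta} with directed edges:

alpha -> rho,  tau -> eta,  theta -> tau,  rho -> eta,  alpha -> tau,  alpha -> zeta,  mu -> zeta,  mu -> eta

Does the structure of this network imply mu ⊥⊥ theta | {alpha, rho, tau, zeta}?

We examine all 4 paths between mu and theta:
  1. mu → zeta ← alpha → tau ← theta — zeta:collider[open]; alpha:fork[blocks]; tau:collider[open] ⇒ blocked
  2. mu → zeta ← alpha → rho → eta ← tau ← theta — zeta:collider[open]; alpha:fork[blocks]; rho:chain[blocks]; eta:collider[blocks]; tau:chain[blocks] ⇒ blocked
  3. mu → eta ← tau ← theta — eta:collider[blocks]; tau:chain[blocks] ⇒ blocked
  4. mu → eta ← rho ← alpha → tau ← theta — eta:collider[blocks]; rho:chain[blocks]; alpha:fork[blocks]; tau:collider[open] ⇒ blocked
All paths are blocked; mu ⊥ theta | {alpha, rho, tau, zeta} holds.

Yes — mu and theta are d-separated given {alpha, rho, tau, zeta}.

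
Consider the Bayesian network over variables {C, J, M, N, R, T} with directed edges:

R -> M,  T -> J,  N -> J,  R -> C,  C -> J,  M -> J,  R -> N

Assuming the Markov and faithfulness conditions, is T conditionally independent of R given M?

There are 3 undirected paths between T and R; checking each against the conditioning set {M}:
Path 1: T → J ← M ← R
  J is a collider here and neither J nor any of its descendants is conditioned on, so the collider stays closed — the path is blocked at J.
Path 2: T → J ← C ← R
  J is a collider here and neither J nor any of its descendants is conditioned on, so the collider stays closed — the path is blocked at J.
Path 3: T → J ← N ← R
  J is a collider here and neither J nor any of its descendants is conditioned on, so the collider stays closed — the path is blocked at J.
All paths are blocked; T ⊥ R | {M} holds.

Yes — T and R are d-separated given {M}.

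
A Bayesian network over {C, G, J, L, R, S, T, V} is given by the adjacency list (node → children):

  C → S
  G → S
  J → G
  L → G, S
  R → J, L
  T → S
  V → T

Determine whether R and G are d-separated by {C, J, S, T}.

3 paths connect R and G; each must be blocked for d-separation to hold:
Path 1: R → J → G
  J is a chain here and J is conditioned on, so the path is blocked at J.
Path 2: R → L → S ← G
  L is a chain and L is not conditioned on; S is a collider and S is conditioned on, which opens it — no node blocks this path, so it is active.
Path 3: R → L → G
  L is a chain and L is not conditioned on — no node blocks this path, so it is active.
At least one path is unblocked, so d-separation fails.

No — R and G are not d-separated given {C, J, S, T}.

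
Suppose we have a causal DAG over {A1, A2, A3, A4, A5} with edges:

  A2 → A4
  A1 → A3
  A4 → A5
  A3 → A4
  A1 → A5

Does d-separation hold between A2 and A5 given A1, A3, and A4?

2 paths connect A2 and A5; each must be blocked for d-separation to hold:
  1. A2 → A4 ← A3 ← A1 → A5 — A4:collider[open]; A3:chain[blocks]; A1:fork[blocks] ⇒ blocked
  2. A2 → A4 → A5 — A4:chain[blocks] ⇒ blocked
All paths are blocked; A2 ⊥ A5 | {A1, A3, A4} holds.

Yes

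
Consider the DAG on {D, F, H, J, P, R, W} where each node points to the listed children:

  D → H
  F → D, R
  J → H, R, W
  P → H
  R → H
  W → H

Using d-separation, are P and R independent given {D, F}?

Yes — P and R are d-separated given {D, F}.

There are 4 undirected paths between P and R; checking each against the conditioning set {D, F}:
Path 1: P → H ← J → R
  H is a collider here and neither H nor any of its descendants is conditioned on, so the collider stays closed — the path is blocked at H.
Path 2: P → H ← R
  H is a collider here and neither H nor any of its descendants is conditioned on, so the collider stays closed — the path is blocked at H.
Path 3: P → H ← W ← J → R
  H is a collider here and neither H nor any of its descendants is conditioned on, so the collider stays closed — the path is blocked at H.
Path 4: P → H ← D ← F → R
  H is a collider here and neither H nor any of its descendants is conditioned on, so the collider stays closed — the path is blocked at H.
Every path is blocked, so P and R are d-separated given {D, F}.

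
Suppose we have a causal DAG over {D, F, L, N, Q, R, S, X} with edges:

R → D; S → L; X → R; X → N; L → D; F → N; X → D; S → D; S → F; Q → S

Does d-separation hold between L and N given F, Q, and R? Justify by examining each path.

There are 6 undirected paths between L and N; checking each against the conditioning set {F, Q, R}:
  1. L ← S → F → N — S:fork[open]; F:chain[blocks] ⇒ blocked
  2. L ← S → D ← X → N — S:fork[open]; D:collider[blocks]; X:fork[open] ⇒ blocked
  3. L ← S → D ← R ← X → N — S:fork[open]; D:collider[blocks]; R:chain[blocks]; X:fork[open] ⇒ blocked
  4. L → D ← X → N — D:collider[blocks]; X:fork[open] ⇒ blocked
  5. L → D ← S → F → N — D:collider[blocks]; S:fork[open]; F:chain[blocks] ⇒ blocked
  6. L → D ← R ← X → N — D:collider[blocks]; R:chain[blocks]; X:fork[open] ⇒ blocked
Since every path is blocked, d-separation holds.

Yes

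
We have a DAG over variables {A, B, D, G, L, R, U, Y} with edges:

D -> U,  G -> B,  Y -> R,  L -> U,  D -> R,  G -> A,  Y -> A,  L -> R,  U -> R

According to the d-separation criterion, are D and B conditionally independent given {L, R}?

3 paths connect D and B; each must be blocked for d-separation to hold:
  1. D → U ← L → R ← Y → A ← G → B — U:collider[open]; L:fork[blocks]; R:collider[open]; Y:fork[open]; A:collider[blocks]; G:fork[open] ⇒ blocked
  2. D → U → R ← Y → A ← G → B — U:chain[open]; R:collider[open]; Y:fork[open]; A:collider[blocks]; G:fork[open] ⇒ blocked
  3. D → R ← Y → A ← G → B — R:collider[open]; Y:fork[open]; A:collider[blocks]; G:fork[open] ⇒ blocked
Since every path is blocked, d-separation holds.

Yes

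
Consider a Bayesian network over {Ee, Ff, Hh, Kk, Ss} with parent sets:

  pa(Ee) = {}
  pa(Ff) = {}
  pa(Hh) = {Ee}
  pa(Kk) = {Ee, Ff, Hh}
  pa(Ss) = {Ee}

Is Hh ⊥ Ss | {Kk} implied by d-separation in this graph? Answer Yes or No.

We examine all 2 paths between Hh and Ss:
  1. Hh ← Ee → Ss — Ee:fork[open] ⇒ active
  2. Hh → Kk ← Ee → Ss — Kk:collider[open]; Ee:fork[open] ⇒ active
At least one path is unblocked, so d-separation fails.

No — Hh and Ss are not d-separated given {Kk}.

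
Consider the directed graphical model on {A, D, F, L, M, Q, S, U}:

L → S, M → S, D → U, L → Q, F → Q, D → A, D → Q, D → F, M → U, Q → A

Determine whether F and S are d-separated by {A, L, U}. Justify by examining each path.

No

We examine all 6 paths between F and S:
  1. F ← D → A ← Q ← L → S — D:fork[open]; A:collider[open]; Q:chain[open]; L:fork[blocks] ⇒ blocked
  2. F ← D → U ← M → S — D:fork[open]; U:collider[open]; M:fork[open] ⇒ active
  3. F ← D → Q ← L → S — D:fork[open]; Q:collider[open]; L:fork[blocks] ⇒ blocked
  4. F → Q ← D → U ← M → S — Q:collider[open]; D:fork[open]; U:collider[open]; M:fork[open] ⇒ active
  5. F → Q → A ← D → U ← M → S — Q:chain[open]; A:collider[open]; D:fork[open]; U:collider[open]; M:fork[open] ⇒ active
  6. F → Q ← L → S — Q:collider[open]; L:fork[blocks] ⇒ blocked
Because an active path exists, F and S are not d-separated.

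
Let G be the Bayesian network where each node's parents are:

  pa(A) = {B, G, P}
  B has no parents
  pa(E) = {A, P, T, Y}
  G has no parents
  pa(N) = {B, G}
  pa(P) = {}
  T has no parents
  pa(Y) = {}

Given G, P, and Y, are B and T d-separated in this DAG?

Yes — B and T are d-separated given {G, P, Y}.

We examine all 4 paths between B and T:
  1. B → A ← P → E ← T — A:collider[blocks]; P:fork[blocks]; E:collider[blocks] ⇒ blocked
  2. B → A → E ← T — A:chain[open]; E:collider[blocks] ⇒ blocked
  3. B → N ← G → A ← P → E ← T — N:collider[blocks]; G:fork[blocks]; A:collider[blocks]; P:fork[blocks]; E:collider[blocks] ⇒ blocked
  4. B → N ← G → A → E ← T — N:collider[blocks]; G:fork[blocks]; A:chain[open]; E:collider[blocks] ⇒ blocked
All paths are blocked; B ⊥ T | {G, P, Y} holds.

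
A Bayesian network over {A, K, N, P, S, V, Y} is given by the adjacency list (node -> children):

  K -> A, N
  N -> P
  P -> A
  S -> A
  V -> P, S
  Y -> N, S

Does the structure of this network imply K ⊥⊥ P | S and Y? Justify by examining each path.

No — K and P are not d-separated given {S, Y}.

We examine all 6 paths between K and P:
Path 1: K → A ← S ← Y → N → P
  A is a collider here and neither A nor any of its descendants is conditioned on, so the collider stays closed — the path is blocked at A.
Path 2: K → A ← S ← V → P
  A is a collider here and neither A nor any of its descendants is conditioned on, so the collider stays closed — the path is blocked at A.
Path 3: K → A ← P
  A is a collider here and neither A nor any of its descendants is conditioned on, so the collider stays closed — the path is blocked at A.
Path 4: K → N ← Y → S → A ← P
  N is a collider here and neither N nor any of its descendants is conditioned on, so the collider stays closed — the path is blocked at N.
Path 5: K → N ← Y → S ← V → P
  N is a collider here and neither N nor any of its descendants is conditioned on, so the collider stays closed — the path is blocked at N.
Path 6: K → N → P
  N is a chain and N is not conditioned on — no node blocks this path, so it is active.
At least one path is unblocked, so d-separation fails.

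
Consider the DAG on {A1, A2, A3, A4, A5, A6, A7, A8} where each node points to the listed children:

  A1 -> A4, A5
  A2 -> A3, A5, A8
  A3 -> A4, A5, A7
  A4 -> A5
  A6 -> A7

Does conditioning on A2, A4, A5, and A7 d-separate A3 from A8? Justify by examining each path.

We examine all 4 paths between A3 and A8:
Path 1: A3 → A5 ← A2 → A8
  A2 is a fork here and A2 is conditioned on, so the path is blocked at A2.
Path 2: A3 → A4 → A5 ← A2 → A8
  A4 is a chain here and A4 is conditioned on, so the path is blocked at A4.
Path 3: A3 → A4 ← A1 → A5 ← A2 → A8
  A2 is a fork here and A2 is conditioned on, so the path is blocked at A2.
Path 4: A3 ← A2 → A8
  A2 is a fork here and A2 is conditioned on, so the path is blocked at A2.
Every path is blocked, so A3 and A8 are d-separated given {A2, A4, A5, A7}.

Yes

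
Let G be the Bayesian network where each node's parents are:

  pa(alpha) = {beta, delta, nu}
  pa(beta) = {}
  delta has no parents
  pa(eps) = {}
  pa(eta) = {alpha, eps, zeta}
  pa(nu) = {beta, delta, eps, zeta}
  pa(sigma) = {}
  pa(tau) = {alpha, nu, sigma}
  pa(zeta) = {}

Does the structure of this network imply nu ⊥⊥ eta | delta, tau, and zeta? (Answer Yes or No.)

No — nu and eta are not d-separated given {delta, tau, zeta}.

6 paths connect nu and eta; each must be blocked for d-separation to hold:
Path 1: nu ← zeta → eta
  zeta is a fork here and zeta is conditioned on, so the path is blocked at zeta.
Path 2: nu ← beta → alpha → eta
  beta is a fork and beta is not conditioned on; alpha is a chain and alpha is not conditioned on — no node blocks this path, so it is active.
Path 3: nu → alpha → eta
  alpha is a chain and alpha is not conditioned on — no node blocks this path, so it is active.
Path 4: nu → tau ← alpha → eta
  tau is a collider and tau is conditioned on, which opens it; alpha is a fork and alpha is not conditioned on — no node blocks this path, so it is active.
Path 5: nu ← eps → eta
  eps is a fork and eps is not conditioned on — no node blocks this path, so it is active.
Path 6: nu ← delta → alpha → eta
  delta is a fork here and delta is conditioned on, so the path is blocked at delta.
Since the path nu ← beta → alpha → eta is active, nu and eta are not d-separated given {delta, tau, zeta}.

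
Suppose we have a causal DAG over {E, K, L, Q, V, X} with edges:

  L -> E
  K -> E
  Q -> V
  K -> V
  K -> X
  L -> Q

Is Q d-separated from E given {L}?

2 paths connect Q and E; each must be blocked for d-separation to hold:
Path 1: Q → V ← K → E
  V is a collider here and neither V nor any of its descendants is conditioned on, so the collider stays closed — the path is blocked at V.
Path 2: Q ← L → E
  L is a fork here and L is conditioned on, so the path is blocked at L.
All paths are blocked; Q ⊥ E | {L} holds.

Yes — Q and E are d-separated given {L}.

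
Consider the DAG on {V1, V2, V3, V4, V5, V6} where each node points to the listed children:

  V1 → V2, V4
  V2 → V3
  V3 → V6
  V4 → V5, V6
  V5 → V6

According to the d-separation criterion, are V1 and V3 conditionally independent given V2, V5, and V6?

There are 3 undirected paths between V1 and V3; checking each against the conditioning set {V2, V5, V6}:
Path 1: V1 → V2 → V3
  V2 is a chain here and V2 is conditioned on, so the path is blocked at V2.
Path 2: V1 → V4 → V5 → V6 ← V3
  V5 is a chain here and V5 is conditioned on, so the path is blocked at V5.
Path 3: V1 → V4 → V6 ← V3
  V4 is a chain and V4 is not conditioned on; V6 is a collider and V6 is conditioned on, which opens it — no node blocks this path, so it is active.
At least one path is unblocked, so d-separation fails.

No — V1 and V3 are not d-separated given {V2, V5, V6}.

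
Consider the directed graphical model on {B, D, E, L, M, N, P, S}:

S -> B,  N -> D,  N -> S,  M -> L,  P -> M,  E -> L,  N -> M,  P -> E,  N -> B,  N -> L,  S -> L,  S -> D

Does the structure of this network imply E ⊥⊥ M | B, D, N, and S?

No

6 paths connect E and M; each must be blocked for d-separation to hold:
Path 1: E → L ← S → D ← N → M
  L is a collider here and neither L nor any of its descendants is conditioned on, so the collider stays closed — the path is blocked at L.
Path 2: E → L ← S → B ← N → M
  L is a collider here and neither L nor any of its descendants is conditioned on, so the collider stays closed — the path is blocked at L.
Path 3: E → L ← S ← N → M
  L is a collider here and neither L nor any of its descendants is conditioned on, so the collider stays closed — the path is blocked at L.
Path 4: E → L ← N → M
  L is a collider here and neither L nor any of its descendants is conditioned on, so the collider stays closed — the path is blocked at L.
Path 5: E → L ← M
  L is a collider here and neither L nor any of its descendants is conditioned on, so the collider stays closed — the path is blocked at L.
Path 6: E ← P → M
  P is a fork and P is not conditioned on — no node blocks this path, so it is active.
Since the path E ← P → M is active, E and M are not d-separated given {B, D, N, S}.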